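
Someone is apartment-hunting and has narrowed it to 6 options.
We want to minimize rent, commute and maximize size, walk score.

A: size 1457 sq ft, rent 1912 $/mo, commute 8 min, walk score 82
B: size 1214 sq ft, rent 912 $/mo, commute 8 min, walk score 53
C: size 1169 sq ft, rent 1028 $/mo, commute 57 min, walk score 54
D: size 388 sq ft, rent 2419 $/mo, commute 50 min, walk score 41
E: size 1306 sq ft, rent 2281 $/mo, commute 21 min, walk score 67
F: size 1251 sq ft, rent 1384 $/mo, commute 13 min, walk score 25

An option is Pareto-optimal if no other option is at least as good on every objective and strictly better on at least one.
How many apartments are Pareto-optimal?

A: not dominated (best size).
B: not dominated (best rent).
C: not dominated.
D: dominated by A (size 1457≥388, rent 1912≤2419, commute 8≤50, walk score 82≥41).
E: dominated by A (size 1457≥1306, rent 1912≤2281, commute 8≤21, walk score 82≥67).
F: not dominated.
Pareto-optimal: A, B, C, F → 4.

4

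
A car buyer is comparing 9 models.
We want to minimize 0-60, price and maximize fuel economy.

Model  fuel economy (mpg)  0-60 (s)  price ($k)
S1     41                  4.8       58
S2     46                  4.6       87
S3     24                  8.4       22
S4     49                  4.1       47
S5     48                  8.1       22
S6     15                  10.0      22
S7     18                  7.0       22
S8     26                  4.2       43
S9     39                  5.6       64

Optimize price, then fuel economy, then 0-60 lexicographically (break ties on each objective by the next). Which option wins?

First minimize price: best is 22, kept {S3, S5, S6, S7}.
Then maximize fuel economy: best is 48, kept {S5}.

S5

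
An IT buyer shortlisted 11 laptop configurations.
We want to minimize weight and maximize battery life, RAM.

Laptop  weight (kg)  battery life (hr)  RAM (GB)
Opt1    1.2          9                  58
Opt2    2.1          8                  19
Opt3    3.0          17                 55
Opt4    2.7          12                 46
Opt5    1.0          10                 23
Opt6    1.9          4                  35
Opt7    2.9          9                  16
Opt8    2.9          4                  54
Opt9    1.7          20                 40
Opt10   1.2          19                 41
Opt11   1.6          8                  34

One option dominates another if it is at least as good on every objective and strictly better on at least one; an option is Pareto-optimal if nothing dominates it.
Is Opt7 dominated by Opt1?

Opt1 vs Opt7: weight 1.2≤2.9, battery life 9≥9, RAM 58≥16 — Opt1 is at least as good on every objective with at least one strict improvement.

Yes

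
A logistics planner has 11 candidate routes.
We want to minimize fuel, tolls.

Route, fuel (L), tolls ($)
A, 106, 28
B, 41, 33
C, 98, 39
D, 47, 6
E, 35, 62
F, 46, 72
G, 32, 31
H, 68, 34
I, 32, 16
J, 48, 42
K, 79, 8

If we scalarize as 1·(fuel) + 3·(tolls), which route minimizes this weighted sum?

D

A: 1·106 + 3·28 = 190
B: 1·41 + 3·33 = 140
C: 1·98 + 3·39 = 215
D: 1·47 + 3·6 = 65
E: 1·35 + 3·62 = 221
F: 1·46 + 3·72 = 262
G: 1·32 + 3·31 = 125
H: 1·68 + 3·34 = 170
I: 1·32 + 3·16 = 80
J: 1·48 + 3·42 = 174
K: 1·79 + 3·8 = 103
Lowest: D at 65.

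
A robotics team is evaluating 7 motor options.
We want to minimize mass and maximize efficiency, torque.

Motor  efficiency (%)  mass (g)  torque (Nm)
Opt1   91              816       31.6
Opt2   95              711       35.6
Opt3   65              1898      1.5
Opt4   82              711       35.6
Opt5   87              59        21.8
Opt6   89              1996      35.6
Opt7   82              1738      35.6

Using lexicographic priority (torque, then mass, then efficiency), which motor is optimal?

Opt2

First maximize torque: best is 35.6, kept {Opt2, Opt4, Opt6, Opt7}.
Then minimize mass: best is 711, kept {Opt2, Opt4}.
Then maximize efficiency: best is 95, kept {Opt2}.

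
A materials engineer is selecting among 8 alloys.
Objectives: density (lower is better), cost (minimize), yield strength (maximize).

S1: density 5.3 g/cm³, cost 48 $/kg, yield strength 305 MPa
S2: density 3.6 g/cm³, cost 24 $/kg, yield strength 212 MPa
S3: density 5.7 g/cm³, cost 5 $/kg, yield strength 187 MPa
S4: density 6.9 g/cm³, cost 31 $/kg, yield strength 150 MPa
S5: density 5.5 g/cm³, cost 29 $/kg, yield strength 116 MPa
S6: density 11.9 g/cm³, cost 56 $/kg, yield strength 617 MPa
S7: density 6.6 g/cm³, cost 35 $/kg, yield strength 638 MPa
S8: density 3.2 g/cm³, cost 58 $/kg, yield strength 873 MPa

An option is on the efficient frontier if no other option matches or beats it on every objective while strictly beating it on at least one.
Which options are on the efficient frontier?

S1, S2, S3, S7, S8

S1: not dominated.
S2: not dominated.
S3: not dominated (best cost).
S4: dominated by S2 (density 3.6≤6.9, cost 24≤31, yield strength 212≥150).
S5: dominated by S2 (density 3.6≤5.5, cost 24≤29, yield strength 212≥116).
S6: dominated by S7 (density 6.6≤11.9, cost 35≤56, yield strength 638≥617).
S7: not dominated.
S8: not dominated (best density).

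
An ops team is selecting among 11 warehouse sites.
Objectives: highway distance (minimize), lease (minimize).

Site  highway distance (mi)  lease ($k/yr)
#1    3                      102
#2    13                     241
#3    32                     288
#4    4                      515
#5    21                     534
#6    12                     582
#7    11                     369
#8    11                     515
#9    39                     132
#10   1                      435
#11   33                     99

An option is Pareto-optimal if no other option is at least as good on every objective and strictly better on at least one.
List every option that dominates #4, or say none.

#1, #10

#1: highway distance 3≤4, lease 102≤515 — dominates #4.
#10: highway distance 1≤4, lease 435≤515 — dominates #4.
Others (#2, #3, #5, #6, #7, #8, #9, #11) are each worse than #4 on at least one objective.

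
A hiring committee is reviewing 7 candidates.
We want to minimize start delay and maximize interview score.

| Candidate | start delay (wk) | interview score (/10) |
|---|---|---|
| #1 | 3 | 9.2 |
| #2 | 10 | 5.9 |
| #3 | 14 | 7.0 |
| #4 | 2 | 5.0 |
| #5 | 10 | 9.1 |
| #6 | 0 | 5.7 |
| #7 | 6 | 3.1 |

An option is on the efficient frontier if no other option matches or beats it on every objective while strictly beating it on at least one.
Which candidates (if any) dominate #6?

none

#1: worse on start delay (3 vs 0).
#2: worse on start delay (10 vs 0).
#3: worse on start delay (14 vs 0).
#4: worse on start delay (2 vs 0).
#5: worse on start delay (10 vs 0).
#7: worse on start delay (6 vs 0).
No option dominates #6.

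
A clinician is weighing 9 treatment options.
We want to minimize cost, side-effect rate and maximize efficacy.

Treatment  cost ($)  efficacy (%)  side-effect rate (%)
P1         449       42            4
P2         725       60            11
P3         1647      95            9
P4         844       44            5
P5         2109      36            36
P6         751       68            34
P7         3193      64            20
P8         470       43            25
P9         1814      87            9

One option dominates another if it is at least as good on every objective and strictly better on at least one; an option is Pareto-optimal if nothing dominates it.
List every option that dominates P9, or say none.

P3: cost 1647≤1814, efficacy 95≥87, side-effect rate 9≤9 — dominates P9.
Others (P1, P2, P4, P5, P6, P7, P8) are each worse than P9 on at least one objective.

P3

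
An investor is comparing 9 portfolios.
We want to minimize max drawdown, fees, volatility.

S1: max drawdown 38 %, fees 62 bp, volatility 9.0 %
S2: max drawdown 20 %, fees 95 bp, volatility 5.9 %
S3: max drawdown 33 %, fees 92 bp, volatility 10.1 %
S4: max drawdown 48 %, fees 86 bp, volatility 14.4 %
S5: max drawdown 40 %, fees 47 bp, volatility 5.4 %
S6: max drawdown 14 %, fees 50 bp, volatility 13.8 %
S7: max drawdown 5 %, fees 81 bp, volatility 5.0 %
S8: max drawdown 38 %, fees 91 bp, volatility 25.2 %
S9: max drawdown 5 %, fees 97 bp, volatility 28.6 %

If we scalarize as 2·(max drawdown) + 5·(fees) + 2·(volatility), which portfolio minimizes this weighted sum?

S6

S1: 2·38 + 5·62 + 2·9.0 = 404.0
S2: 2·20 + 5·95 + 2·5.9 = 526.8
S3: 2·33 + 5·92 + 2·10.1 = 546.2
S4: 2·48 + 5·86 + 2·14.4 = 554.8
S5: 2·40 + 5·47 + 2·5.4 = 325.8
S6: 2·14 + 5·50 + 2·13.8 = 305.6
S7: 2·5 + 5·81 + 2·5.0 = 425.0
S8: 2·38 + 5·91 + 2·25.2 = 581.4
S9: 2·5 + 5·97 + 2·28.6 = 552.2
Lowest: S6 at 305.6.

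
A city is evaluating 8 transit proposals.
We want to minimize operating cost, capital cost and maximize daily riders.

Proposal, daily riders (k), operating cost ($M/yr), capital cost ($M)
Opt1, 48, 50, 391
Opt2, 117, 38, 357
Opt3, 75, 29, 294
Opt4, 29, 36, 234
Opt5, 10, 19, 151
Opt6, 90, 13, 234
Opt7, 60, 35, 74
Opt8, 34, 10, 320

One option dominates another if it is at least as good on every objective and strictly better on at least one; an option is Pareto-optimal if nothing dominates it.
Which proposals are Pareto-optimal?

Opt2, Opt5, Opt6, Opt7, Opt8

Opt1: dominated by Opt2 (daily riders 117≥48, operating cost 38≤50, capital cost 357≤391).
Opt2: not dominated (best daily riders).
Opt3: dominated by Opt6 (daily riders 90≥75, operating cost 13≤29, capital cost 234≤294).
Opt4: dominated by Opt6 (daily riders 90≥29, operating cost 13≤36, capital cost 234≤234).
Opt5: not dominated.
Opt6: not dominated.
Opt7: not dominated (best capital cost).
Opt8: not dominated (best operating cost).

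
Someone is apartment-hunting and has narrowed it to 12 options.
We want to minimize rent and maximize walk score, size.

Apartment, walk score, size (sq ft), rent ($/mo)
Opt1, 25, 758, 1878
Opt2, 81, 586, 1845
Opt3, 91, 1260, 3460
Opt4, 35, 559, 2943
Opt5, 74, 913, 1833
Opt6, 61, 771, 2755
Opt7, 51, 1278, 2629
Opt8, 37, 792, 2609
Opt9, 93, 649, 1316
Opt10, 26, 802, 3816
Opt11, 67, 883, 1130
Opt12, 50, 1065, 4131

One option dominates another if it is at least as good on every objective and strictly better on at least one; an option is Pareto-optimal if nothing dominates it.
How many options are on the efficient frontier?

Opt1: dominated by Opt5 (walk score 74≥25, size 913≥758, rent 1833≤1878).
Opt2: dominated by Opt9 (walk score 93≥81, size 649≥586, rent 1316≤1845).
Opt3: not dominated.
Opt4: dominated by Opt2 (walk score 81≥35, size 586≥559, rent 1845≤2943).
Opt5: not dominated.
Opt6: dominated by Opt5 (walk score 74≥61, size 913≥771, rent 1833≤2755).
Opt7: not dominated (best size).
Opt8: dominated by Opt5 (walk score 74≥37, size 913≥792, rent 1833≤2609).
Opt9: not dominated (best walk score).
Opt10: dominated by Opt3 (walk score 91≥26, size 1260≥802, rent 3460≤3816).
Opt11: not dominated (best rent).
Opt12: dominated by Opt3 (walk score 91≥50, size 1260≥1065, rent 3460≤4131).
Pareto-optimal: Opt3, Opt5, Opt7, Opt9, Opt11 → 5.

5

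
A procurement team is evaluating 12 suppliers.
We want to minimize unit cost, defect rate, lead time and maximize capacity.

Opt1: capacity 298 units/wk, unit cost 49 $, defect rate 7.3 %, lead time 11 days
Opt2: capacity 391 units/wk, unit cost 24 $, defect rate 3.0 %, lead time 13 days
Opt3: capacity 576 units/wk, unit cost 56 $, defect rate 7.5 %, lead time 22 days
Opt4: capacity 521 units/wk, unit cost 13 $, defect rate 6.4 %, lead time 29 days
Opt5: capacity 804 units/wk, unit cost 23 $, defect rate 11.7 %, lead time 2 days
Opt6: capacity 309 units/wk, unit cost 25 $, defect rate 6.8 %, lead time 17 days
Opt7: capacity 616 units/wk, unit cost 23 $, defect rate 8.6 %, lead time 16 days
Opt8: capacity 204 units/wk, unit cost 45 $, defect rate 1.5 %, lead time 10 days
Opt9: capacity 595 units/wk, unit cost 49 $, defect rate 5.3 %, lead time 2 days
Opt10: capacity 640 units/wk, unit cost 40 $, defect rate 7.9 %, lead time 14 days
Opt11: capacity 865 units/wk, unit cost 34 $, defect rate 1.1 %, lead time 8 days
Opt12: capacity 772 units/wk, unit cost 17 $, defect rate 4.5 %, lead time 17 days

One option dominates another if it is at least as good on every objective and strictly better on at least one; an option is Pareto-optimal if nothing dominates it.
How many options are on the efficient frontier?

Opt1: dominated by Opt9 (capacity 595≥298, unit cost 49≤49, defect rate 5.3≤7.3, lead time 2≤11).
Opt2: not dominated.
Opt3: dominated by Opt9 (capacity 595≥576, unit cost 49≤56, defect rate 5.3≤7.5, lead time 2≤22).
Opt4: not dominated (best unit cost).
Opt5: not dominated.
Opt6: dominated by Opt2 (capacity 391≥309, unit cost 24≤25, defect rate 3.0≤6.8, lead time 13≤17).
Opt7: not dominated.
Opt8: dominated by Opt11 (capacity 865≥204, unit cost 34≤45, defect rate 1.1≤1.5, lead time 8≤10).
Opt9: not dominated.
Opt10: dominated by Opt11 (capacity 865≥640, unit cost 34≤40, defect rate 1.1≤7.9, lead time 8≤14).
Opt11: not dominated (best capacity).
Opt12: not dominated.
Pareto-optimal: Opt2, Opt4, Opt5, Opt7, Opt9, Opt11, Opt12 → 7.

7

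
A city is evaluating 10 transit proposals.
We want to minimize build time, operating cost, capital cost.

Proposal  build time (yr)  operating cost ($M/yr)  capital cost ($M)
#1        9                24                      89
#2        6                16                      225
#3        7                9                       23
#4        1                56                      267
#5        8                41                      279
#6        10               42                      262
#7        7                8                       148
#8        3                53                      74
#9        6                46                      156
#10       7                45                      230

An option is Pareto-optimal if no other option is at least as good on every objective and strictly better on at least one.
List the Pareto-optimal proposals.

#2, #3, #4, #7, #8, #9

#1: dominated by #3 (build time 7≤9, operating cost 9≤24, capital cost 23≤89).
#2: not dominated.
#3: not dominated (best capital cost).
#4: not dominated (best build time).
#5: dominated by #2 (build time 6≤8, operating cost 16≤41, capital cost 225≤279).
#6: dominated by #1 (build time 9≤10, operating cost 24≤42, capital cost 89≤262).
#7: not dominated (best operating cost).
#8: not dominated.
#9: not dominated.
#10: dominated by #2 (build time 6≤7, operating cost 16≤45, capital cost 225≤230).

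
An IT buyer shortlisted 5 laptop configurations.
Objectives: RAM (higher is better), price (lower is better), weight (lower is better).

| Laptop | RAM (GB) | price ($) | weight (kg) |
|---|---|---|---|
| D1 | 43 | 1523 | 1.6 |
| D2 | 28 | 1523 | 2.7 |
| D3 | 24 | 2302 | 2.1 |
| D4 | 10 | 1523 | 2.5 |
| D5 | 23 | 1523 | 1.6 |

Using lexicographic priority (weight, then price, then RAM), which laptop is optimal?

D1

First minimize weight: best is 1.6, kept {D1, D5}.
Then minimize price: best is 1523, kept {D1, D5}.
Then maximize RAM: best is 43, kept {D1}.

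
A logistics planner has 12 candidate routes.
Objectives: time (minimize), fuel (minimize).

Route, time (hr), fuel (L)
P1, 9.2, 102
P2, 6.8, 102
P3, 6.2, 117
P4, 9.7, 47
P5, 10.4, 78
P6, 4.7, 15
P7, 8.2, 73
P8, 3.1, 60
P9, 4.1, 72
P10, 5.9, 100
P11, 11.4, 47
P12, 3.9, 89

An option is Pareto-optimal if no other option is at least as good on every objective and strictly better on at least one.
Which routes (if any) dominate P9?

P8

P8: time 3.1≤4.1, fuel 60≤72 — dominates P9.
Others (P1, P2, P3, P4, P5, P6, P7, P10, P11, P12) are each worse than P9 on at least one objective.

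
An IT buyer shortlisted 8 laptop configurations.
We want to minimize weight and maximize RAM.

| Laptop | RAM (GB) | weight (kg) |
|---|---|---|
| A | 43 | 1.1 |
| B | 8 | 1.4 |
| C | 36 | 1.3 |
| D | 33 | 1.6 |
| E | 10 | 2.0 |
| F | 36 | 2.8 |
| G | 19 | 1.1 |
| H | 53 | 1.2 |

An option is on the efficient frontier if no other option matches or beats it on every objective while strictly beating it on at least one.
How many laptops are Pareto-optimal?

2

A: not dominated.
B: dominated by A (RAM 43≥8, weight 1.1≤1.4).
C: dominated by A (RAM 43≥36, weight 1.1≤1.3).
D: dominated by A (RAM 43≥33, weight 1.1≤1.6).
E: dominated by A (RAM 43≥10, weight 1.1≤2.0).
F: dominated by A (RAM 43≥36, weight 1.1≤2.8).
G: dominated by A (RAM 43≥19, weight 1.1≤1.1).
H: not dominated (best RAM).
Pareto-optimal: A, H → 2.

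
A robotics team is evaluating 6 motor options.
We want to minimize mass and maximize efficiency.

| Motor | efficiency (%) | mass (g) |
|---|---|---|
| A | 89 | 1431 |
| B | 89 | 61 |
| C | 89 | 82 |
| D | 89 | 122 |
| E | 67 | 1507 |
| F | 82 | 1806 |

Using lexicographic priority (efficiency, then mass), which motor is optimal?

First maximize efficiency: best is 89, kept {A, B, C, D}.
Then minimize mass: best is 61, kept {B}.

B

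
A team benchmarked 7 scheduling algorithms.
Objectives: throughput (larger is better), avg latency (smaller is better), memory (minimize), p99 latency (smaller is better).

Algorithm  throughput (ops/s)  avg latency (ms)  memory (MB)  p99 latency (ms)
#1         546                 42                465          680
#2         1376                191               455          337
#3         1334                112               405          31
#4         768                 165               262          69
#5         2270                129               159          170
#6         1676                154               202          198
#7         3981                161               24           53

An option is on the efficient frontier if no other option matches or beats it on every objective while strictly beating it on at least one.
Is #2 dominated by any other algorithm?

Yes

#5 vs #2: throughput 2270≥1376, avg latency 129≤191, memory 159≤455, p99 latency 170≤337 — #5 is at least as good on every objective and strictly better on at least one, so #5 dominates #2.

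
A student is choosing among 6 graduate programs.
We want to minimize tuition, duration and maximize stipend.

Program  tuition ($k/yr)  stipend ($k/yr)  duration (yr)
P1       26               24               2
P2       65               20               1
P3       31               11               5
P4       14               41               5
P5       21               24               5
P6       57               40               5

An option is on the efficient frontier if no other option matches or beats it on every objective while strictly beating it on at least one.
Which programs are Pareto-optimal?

P1, P2, P4

P1: not dominated.
P2: not dominated (best duration).
P3: dominated by P1 (tuition 26≤31, stipend 24≥11, duration 2≤5).
P4: not dominated (best tuition).
P5: dominated by P4 (tuition 14≤21, stipend 41≥24, duration 5≤5).
P6: dominated by P4 (tuition 14≤57, stipend 41≥40, duration 5≤5).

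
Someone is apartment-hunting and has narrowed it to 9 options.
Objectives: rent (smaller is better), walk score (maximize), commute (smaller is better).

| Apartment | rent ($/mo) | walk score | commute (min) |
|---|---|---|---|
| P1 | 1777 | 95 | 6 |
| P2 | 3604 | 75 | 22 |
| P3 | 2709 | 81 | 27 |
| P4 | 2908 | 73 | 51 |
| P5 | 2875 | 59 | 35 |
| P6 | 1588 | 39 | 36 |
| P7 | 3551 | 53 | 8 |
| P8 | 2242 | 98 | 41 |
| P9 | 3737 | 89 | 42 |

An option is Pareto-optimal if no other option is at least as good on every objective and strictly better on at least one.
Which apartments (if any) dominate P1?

none

P2: worse on rent (3604 vs 1777).
P3: worse on rent (2709 vs 1777).
P4: worse on rent (2908 vs 1777).
P5: worse on rent (2875 vs 1777).
P6: worse on walk score (39 vs 95).
P7: worse on rent (3551 vs 1777).
P8: worse on rent (2242 vs 1777).
P9: worse on rent (3737 vs 1777).
No option dominates P1.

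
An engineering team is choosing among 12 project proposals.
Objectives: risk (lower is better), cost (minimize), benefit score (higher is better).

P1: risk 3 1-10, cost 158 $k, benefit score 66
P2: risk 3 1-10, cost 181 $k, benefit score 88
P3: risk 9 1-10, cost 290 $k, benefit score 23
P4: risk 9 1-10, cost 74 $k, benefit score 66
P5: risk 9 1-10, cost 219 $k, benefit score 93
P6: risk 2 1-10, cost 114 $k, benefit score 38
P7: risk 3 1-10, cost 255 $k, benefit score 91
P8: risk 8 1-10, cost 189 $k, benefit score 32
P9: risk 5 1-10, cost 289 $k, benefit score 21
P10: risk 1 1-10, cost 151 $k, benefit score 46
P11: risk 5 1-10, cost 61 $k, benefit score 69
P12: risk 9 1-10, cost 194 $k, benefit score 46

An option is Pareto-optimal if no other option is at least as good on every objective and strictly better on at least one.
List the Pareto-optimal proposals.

P1, P2, P5, P6, P7, P10, P11

P1: not dominated.
P2: not dominated.
P3: dominated by P1 (risk 3≤9, cost 158≤290, benefit score 66≥23).
P4: dominated by P11 (risk 5≤9, cost 61≤74, benefit score 69≥66).
P5: not dominated (best benefit score).
P6: not dominated.
P7: not dominated.
P8: dominated by P1 (risk 3≤8, cost 158≤189, benefit score 66≥32).
P9: dominated by P1 (risk 3≤5, cost 158≤289, benefit score 66≥21).
P10: not dominated (best risk).
P11: not dominated (best cost).
P12: dominated by P1 (risk 3≤9, cost 158≤194, benefit score 66≥46).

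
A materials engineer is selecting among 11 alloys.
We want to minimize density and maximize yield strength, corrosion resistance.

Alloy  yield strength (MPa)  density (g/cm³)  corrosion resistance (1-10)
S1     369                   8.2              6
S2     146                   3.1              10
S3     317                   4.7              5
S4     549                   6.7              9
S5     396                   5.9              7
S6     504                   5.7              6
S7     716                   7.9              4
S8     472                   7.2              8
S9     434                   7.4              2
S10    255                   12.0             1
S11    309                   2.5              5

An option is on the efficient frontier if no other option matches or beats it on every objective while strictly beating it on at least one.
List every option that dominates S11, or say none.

S1: worse on density (8.2 vs 2.5).
S2: worse on yield strength (146 vs 309).
S3: worse on density (4.7 vs 2.5).
S4: worse on density (6.7 vs 2.5).
S5: worse on density (5.9 vs 2.5).
S6: worse on density (5.7 vs 2.5).
S7: worse on density (7.9 vs 2.5).
S8: worse on density (7.2 vs 2.5).
S9: worse on density (7.4 vs 2.5).
S10: worse on yield strength (255 vs 309).
No option dominates S11.

none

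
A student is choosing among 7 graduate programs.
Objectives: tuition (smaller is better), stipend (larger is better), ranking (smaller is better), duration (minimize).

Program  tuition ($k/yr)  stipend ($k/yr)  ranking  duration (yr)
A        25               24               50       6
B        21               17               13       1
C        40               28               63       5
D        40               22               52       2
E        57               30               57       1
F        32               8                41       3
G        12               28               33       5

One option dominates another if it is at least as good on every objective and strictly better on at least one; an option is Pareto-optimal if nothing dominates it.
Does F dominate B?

F vs B: F is worse on tuition (32 vs 21), so it does not dominate B.

No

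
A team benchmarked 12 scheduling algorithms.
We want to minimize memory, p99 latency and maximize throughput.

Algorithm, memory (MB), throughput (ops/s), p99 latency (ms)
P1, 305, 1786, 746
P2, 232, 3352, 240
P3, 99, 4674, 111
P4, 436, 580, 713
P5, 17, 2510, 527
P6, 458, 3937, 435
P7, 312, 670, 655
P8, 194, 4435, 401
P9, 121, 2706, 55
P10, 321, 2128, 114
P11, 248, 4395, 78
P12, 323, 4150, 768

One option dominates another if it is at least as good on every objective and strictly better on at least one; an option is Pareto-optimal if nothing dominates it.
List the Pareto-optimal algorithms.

P1: dominated by P2 (memory 232≤305, throughput 3352≥1786, p99 latency 240≤746).
P2: dominated by P3 (memory 99≤232, throughput 4674≥3352, p99 latency 111≤240).
P3: not dominated (best throughput).
P4: dominated by P2 (memory 232≤436, throughput 3352≥580, p99 latency 240≤713).
P5: not dominated (best memory).
P6: dominated by P3 (memory 99≤458, throughput 4674≥3937, p99 latency 111≤435).
P7: dominated by P2 (memory 232≤312, throughput 3352≥670, p99 latency 240≤655).
P8: dominated by P3 (memory 99≤194, throughput 4674≥4435, p99 latency 111≤401).
P9: not dominated (best p99 latency).
P10: dominated by P3 (memory 99≤321, throughput 4674≥2128, p99 latency 111≤114).
P11: not dominated.
P12: dominated by P3 (memory 99≤323, throughput 4674≥4150, p99 latency 111≤768).

P3, P5, P9, P11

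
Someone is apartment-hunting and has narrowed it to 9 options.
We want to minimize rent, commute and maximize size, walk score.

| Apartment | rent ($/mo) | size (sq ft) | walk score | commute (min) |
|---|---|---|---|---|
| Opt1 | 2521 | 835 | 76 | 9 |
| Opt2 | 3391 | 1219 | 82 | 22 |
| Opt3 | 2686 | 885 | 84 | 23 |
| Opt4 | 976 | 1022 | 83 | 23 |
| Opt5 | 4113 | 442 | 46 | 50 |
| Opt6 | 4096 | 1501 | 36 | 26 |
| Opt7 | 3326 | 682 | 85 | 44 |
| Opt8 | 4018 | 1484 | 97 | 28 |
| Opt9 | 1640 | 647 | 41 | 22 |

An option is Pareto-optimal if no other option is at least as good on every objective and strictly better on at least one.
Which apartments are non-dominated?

Opt1, Opt2, Opt3, Opt4, Opt6, Opt7, Opt8, Opt9

Opt1: not dominated (best commute).
Opt2: not dominated.
Opt3: not dominated.
Opt4: not dominated (best rent).
Opt5: dominated by Opt1 (rent 2521≤4113, size 835≥442, walk score 76≥46, commute 9≤50).
Opt6: not dominated (best size).
Opt7: not dominated.
Opt8: not dominated (best walk score).
Opt9: not dominated.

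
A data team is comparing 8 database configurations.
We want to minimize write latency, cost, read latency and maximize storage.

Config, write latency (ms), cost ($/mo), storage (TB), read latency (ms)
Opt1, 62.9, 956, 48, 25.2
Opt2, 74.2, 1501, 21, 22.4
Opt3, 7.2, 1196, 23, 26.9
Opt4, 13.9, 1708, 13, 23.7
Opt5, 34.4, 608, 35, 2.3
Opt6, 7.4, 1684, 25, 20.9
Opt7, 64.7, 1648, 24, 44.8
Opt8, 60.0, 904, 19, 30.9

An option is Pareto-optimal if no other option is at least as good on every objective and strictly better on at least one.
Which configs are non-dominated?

Opt1: not dominated (best storage).
Opt2: dominated by Opt5 (write latency 34.4≤74.2, cost 608≤1501, storage 35≥21, read latency 2.3≤22.4).
Opt3: not dominated (best write latency).
Opt4: dominated by Opt6 (write latency 7.4≤13.9, cost 1684≤1708, storage 25≥13, read latency 20.9≤23.7).
Opt5: not dominated (best cost).
Opt6: not dominated.
Opt7: dominated by Opt1 (write latency 62.9≤64.7, cost 956≤1648, storage 48≥24, read latency 25.2≤44.8).
Opt8: dominated by Opt5 (write latency 34.4≤60.0, cost 608≤904, storage 35≥19, read latency 2.3≤30.9).

Opt1, Opt3, Opt5, Opt6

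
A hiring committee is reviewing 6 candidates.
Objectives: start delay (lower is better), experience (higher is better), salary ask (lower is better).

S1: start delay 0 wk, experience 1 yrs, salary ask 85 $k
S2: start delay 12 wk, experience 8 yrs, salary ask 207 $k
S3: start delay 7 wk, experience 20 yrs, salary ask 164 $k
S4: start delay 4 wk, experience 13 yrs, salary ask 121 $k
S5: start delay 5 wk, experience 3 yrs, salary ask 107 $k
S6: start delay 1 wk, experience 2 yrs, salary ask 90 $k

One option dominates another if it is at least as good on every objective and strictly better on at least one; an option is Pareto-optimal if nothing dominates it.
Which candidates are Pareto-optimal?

S1: not dominated (best start delay).
S2: dominated by S3 (start delay 7≤12, experience 20≥8, salary ask 164≤207).
S3: not dominated (best experience).
S4: not dominated.
S5: not dominated.
S6: not dominated.

S1, S3, S4, S5, S6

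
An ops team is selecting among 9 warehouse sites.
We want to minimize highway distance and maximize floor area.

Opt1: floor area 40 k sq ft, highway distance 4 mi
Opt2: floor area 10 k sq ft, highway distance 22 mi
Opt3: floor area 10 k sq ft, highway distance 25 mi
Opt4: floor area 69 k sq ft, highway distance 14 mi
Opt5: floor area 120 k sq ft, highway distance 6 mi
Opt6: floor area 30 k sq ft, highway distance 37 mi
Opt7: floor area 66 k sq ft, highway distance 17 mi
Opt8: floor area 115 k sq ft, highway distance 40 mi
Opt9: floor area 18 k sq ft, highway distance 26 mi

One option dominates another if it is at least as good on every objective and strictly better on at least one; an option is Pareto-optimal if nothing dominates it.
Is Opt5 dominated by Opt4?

Opt4 vs Opt5: Opt4 is worse on floor area (69 vs 120), so it does not dominate Opt5.

No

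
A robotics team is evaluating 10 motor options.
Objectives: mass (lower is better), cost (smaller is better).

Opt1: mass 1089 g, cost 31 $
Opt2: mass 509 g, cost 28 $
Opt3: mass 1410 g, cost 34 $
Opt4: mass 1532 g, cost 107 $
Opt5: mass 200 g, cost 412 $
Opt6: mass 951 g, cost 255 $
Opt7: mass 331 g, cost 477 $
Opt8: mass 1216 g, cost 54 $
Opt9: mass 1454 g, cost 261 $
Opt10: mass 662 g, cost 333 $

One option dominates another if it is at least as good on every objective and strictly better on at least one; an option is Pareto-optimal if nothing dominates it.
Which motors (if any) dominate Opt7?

Opt5: mass 200≤331, cost 412≤477 — dominates Opt7.
Others (Opt1, Opt2, Opt3, Opt4, Opt6, Opt8, Opt9, Opt10) are each worse than Opt7 on at least one objective.

Opt5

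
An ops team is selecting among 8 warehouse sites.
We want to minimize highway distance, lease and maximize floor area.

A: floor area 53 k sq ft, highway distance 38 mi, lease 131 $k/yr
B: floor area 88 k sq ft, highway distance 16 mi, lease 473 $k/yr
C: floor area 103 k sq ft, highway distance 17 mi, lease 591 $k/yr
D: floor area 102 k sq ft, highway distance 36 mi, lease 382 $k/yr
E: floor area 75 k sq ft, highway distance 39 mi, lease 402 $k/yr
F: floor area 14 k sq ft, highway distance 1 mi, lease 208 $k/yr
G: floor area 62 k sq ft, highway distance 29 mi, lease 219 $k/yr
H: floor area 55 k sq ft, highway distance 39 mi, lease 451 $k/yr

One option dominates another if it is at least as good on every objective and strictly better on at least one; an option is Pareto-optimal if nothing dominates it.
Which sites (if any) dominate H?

D: floor area 102≥55, highway distance 36≤39, lease 382≤451 — dominates H.
E: floor area 75≥55, highway distance 39≤39, lease 402≤451 — dominates H.
G: floor area 62≥55, highway distance 29≤39, lease 219≤451 — dominates H.
Others (A, B, C, F) are each worse than H on at least one objective.

D, E, G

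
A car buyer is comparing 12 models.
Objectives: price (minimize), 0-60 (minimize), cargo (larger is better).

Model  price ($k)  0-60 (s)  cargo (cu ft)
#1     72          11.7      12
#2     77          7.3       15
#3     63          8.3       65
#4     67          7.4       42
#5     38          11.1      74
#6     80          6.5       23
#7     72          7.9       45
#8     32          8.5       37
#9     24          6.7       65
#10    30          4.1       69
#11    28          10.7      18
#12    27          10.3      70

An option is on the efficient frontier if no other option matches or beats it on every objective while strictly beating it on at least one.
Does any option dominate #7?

#9 vs #7: price 24≤72, 0-60 6.7≤7.9, cargo 65≥45 — #9 is at least as good on every objective and strictly better on at least one, so #9 dominates #7.

Yes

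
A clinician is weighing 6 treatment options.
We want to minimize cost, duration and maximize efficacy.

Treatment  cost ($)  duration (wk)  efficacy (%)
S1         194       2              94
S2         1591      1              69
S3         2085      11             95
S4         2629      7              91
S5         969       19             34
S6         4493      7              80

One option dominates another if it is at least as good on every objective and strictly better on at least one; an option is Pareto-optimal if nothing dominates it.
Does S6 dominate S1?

S6 vs S1: S6 is worse on cost (4493 vs 194), so it does not dominate S1.

No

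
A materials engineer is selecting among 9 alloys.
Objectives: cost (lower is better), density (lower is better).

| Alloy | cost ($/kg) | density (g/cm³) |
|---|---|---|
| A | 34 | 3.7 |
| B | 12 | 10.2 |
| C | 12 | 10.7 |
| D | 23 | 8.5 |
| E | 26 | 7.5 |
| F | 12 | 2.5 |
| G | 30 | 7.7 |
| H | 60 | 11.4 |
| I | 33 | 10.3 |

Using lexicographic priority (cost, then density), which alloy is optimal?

F

First minimize cost: best is 12, kept {B, C, F}.
Then minimize density: best is 2.5, kept {F}.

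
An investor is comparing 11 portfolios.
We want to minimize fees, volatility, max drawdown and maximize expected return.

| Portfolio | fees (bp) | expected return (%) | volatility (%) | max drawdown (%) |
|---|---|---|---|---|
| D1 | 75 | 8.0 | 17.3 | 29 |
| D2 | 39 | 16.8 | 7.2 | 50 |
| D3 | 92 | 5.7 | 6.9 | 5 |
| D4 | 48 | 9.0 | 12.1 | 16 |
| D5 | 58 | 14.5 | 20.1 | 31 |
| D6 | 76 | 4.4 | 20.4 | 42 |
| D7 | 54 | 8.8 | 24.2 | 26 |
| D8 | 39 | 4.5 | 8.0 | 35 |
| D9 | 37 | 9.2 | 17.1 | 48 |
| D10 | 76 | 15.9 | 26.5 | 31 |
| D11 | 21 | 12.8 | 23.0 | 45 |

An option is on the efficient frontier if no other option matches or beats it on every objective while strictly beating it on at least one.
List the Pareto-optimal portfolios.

D2, D3, D4, D5, D8, D9, D10, D11

D1: dominated by D4 (fees 48≤75, expected return 9.0≥8.0, volatility 12.1≤17.3, max drawdown 16≤29).
D2: not dominated (best expected return).
D3: not dominated (best volatility).
D4: not dominated.
D5: not dominated.
D6: dominated by D1 (fees 75≤76, expected return 8.0≥4.4, volatility 17.3≤20.4, max drawdown 29≤42).
D7: dominated by D4 (fees 48≤54, expected return 9.0≥8.8, volatility 12.1≤24.2, max drawdown 16≤26).
D8: not dominated.
D9: not dominated.
D10: not dominated.
D11: not dominated (best fees).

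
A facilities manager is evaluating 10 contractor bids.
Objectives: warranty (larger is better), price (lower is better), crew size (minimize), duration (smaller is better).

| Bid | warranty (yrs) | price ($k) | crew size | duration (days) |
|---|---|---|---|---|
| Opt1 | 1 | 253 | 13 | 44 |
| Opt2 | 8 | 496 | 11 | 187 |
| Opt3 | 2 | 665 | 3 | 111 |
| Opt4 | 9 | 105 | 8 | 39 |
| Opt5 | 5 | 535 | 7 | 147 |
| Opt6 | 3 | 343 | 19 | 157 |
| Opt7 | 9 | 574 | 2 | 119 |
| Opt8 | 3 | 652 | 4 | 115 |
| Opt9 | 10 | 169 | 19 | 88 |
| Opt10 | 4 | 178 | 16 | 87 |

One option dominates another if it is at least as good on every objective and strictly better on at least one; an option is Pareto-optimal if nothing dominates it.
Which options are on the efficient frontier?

Opt1: dominated by Opt4 (warranty 9≥1, price 105≤253, crew size 8≤13, duration 39≤44).
Opt2: dominated by Opt4 (warranty 9≥8, price 105≤496, crew size 8≤11, duration 39≤187).
Opt3: not dominated.
Opt4: not dominated (best price).
Opt5: not dominated.
Opt6: dominated by Opt4 (warranty 9≥3, price 105≤343, crew size 8≤19, duration 39≤157).
Opt7: not dominated (best crew size).
Opt8: not dominated.
Opt9: not dominated (best warranty).
Opt10: dominated by Opt4 (warranty 9≥4, price 105≤178, crew size 8≤16, duration 39≤87).

Opt3, Opt4, Opt5, Opt7, Opt8, Opt9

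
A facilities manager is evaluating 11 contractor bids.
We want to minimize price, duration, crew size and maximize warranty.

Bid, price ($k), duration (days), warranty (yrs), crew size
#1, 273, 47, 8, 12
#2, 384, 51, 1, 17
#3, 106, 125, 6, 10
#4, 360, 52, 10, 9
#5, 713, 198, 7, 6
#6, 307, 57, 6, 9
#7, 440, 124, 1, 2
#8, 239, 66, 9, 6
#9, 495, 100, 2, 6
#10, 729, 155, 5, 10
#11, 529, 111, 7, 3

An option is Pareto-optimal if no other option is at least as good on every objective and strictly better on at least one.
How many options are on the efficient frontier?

#1: not dominated (best duration).
#2: dominated by #1 (price 273≤384, duration 47≤51, warranty 8≥1, crew size 12≤17).
#3: not dominated (best price).
#4: not dominated (best warranty).
#5: dominated by #8 (price 239≤713, duration 66≤198, warranty 9≥7, crew size 6≤6).
#6: not dominated.
#7: not dominated (best crew size).
#8: not dominated.
#9: dominated by #8 (price 239≤495, duration 66≤100, warranty 9≥2, crew size 6≤6).
#10: dominated by #3 (price 106≤729, duration 125≤155, warranty 6≥5, crew size 10≤10).
#11: not dominated.
Pareto-optimal: #1, #3, #4, #6, #7, #8, #11 → 7.

7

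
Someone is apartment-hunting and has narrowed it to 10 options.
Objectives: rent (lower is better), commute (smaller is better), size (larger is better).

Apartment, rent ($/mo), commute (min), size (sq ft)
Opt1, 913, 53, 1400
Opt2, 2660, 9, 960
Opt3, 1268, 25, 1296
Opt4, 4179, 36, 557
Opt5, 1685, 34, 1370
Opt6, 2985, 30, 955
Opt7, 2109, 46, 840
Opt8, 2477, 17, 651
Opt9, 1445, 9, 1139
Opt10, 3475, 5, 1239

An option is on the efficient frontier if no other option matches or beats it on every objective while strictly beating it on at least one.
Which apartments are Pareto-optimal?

Opt1, Opt3, Opt5, Opt9, Opt10

Opt1: not dominated (best rent).
Opt2: dominated by Opt9 (rent 1445≤2660, commute 9≤9, size 1139≥960).
Opt3: not dominated.
Opt4: dominated by Opt2 (rent 2660≤4179, commute 9≤36, size 960≥557).
Opt5: not dominated.
Opt6: dominated by Opt2 (rent 2660≤2985, commute 9≤30, size 960≥955).
Opt7: dominated by Opt3 (rent 1268≤2109, commute 25≤46, size 1296≥840).
Opt8: dominated by Opt9 (rent 1445≤2477, commute 9≤17, size 1139≥651).
Opt9: not dominated.
Opt10: not dominated (best commute).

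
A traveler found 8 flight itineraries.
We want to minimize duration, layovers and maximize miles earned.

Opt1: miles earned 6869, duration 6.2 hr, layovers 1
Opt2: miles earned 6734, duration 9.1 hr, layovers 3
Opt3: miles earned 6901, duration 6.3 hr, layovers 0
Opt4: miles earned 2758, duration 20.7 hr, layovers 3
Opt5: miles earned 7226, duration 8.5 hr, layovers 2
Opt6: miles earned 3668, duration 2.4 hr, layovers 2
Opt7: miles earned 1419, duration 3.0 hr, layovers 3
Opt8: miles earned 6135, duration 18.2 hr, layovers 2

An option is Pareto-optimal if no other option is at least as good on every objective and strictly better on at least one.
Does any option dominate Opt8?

Opt1 vs Opt8: miles earned 6869≥6135, duration 6.2≤18.2, layovers 1≤2 — Opt1 is at least as good on every objective and strictly better on at least one, so Opt1 dominates Opt8.

Yes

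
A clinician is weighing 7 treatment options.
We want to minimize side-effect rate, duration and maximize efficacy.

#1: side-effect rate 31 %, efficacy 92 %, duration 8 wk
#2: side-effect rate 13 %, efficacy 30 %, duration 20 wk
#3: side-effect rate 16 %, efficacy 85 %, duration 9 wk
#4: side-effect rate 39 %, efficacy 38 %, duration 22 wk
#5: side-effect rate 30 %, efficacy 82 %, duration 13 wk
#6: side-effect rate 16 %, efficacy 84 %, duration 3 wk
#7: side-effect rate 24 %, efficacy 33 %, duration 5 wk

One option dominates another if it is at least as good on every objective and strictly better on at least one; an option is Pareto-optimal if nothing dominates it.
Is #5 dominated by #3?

Yes

#3 vs #5: side-effect rate 16≤30, efficacy 85≥82, duration 9≤13 — #3 is at least as good on every objective with at least one strict improvement.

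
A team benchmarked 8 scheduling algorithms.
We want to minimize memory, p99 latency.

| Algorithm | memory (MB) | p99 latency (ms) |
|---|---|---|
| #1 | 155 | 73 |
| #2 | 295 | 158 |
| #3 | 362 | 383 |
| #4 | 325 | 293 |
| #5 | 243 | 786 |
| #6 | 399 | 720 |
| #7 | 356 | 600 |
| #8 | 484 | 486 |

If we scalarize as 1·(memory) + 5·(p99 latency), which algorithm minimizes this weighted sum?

#1

#1: 1·155 + 5·73 = 520
#2: 1·295 + 5·158 = 1085
#3: 1·362 + 5·383 = 2277
#4: 1·325 + 5·293 = 1790
#5: 1·243 + 5·786 = 4173
#6: 1·399 + 5·720 = 3999
#7: 1·356 + 5·600 = 3356
#8: 1·484 + 5·486 = 2914
Lowest: #1 at 520.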